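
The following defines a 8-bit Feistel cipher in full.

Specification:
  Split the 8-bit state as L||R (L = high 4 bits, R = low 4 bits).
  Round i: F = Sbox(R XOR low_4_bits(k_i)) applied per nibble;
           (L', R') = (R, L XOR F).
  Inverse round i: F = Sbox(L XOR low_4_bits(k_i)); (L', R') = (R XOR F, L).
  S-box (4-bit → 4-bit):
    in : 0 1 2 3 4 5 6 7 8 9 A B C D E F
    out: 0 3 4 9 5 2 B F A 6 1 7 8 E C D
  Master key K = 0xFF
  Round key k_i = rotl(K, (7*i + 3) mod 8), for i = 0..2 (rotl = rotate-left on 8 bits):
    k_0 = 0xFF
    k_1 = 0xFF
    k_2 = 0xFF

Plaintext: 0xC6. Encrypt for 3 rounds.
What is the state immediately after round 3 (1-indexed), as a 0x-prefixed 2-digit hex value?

s_0 = plaintext = 0xC6
s_1 = Round(s_0, k_0) = 0x6A
s_2 = Round(s_1, k_1) = 0xA4
s_3 = Round(s_2, k_2) = 0x4D

0x4D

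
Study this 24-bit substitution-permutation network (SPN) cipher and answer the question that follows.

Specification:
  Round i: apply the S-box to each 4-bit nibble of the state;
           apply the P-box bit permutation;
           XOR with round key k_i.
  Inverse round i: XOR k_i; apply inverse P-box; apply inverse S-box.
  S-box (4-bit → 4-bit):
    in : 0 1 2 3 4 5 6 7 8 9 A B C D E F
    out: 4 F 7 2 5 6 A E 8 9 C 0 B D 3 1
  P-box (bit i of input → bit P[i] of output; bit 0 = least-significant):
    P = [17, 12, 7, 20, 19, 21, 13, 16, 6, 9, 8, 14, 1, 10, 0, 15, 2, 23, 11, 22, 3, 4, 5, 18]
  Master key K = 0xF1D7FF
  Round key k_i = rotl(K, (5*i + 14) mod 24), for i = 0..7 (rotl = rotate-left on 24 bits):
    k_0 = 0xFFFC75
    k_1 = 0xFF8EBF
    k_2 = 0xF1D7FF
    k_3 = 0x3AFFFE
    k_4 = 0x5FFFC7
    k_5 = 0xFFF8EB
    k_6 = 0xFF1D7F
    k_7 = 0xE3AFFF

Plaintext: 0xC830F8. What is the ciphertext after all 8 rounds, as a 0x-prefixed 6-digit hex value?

s_0 = plaintext = 0xC830F8
s_1 = Round(s_0, k_0) = 0xA3F96D
s_2 = Round(s_1, k_1) = 0x48CE5D
s_3 = Round(s_2, k_2) = 0x837115
s_4 = Round(s_3, k_3) = 0x97083F
s_5 = Round(s_4, k_4) = 0xB9B7CE
s_6 = Round(s_5, k_5) = 0x94ABEF
s_7 = Round(s_6, k_6) = 0xD19572
s_8 = Round(s_7, k_7) = 0x041451

0x041451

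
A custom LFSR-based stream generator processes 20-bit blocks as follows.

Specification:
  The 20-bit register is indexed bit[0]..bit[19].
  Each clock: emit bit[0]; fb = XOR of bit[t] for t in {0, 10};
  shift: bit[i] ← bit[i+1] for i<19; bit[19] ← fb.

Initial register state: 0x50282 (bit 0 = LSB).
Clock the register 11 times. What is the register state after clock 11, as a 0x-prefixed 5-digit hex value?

reg_0 = 0x50282
clock 1: out=0, reg = 0x28141
clock 2: out=1, reg = 0x940A0
clock 3: out=0, reg = 0x4A050
clock 4: out=0, reg = 0x25028
clock 5: out=0, reg = 0x12814
clock 6: out=0, reg = 0x0940A
clock 7: out=0, reg = 0x84A05
clock 8: out=1, reg = 0xC2502
clock 9: out=0, reg = 0xE1281
clock 10: out=1, reg = 0xF0940
clock 11: out=0, reg = 0x784A0

0x784A0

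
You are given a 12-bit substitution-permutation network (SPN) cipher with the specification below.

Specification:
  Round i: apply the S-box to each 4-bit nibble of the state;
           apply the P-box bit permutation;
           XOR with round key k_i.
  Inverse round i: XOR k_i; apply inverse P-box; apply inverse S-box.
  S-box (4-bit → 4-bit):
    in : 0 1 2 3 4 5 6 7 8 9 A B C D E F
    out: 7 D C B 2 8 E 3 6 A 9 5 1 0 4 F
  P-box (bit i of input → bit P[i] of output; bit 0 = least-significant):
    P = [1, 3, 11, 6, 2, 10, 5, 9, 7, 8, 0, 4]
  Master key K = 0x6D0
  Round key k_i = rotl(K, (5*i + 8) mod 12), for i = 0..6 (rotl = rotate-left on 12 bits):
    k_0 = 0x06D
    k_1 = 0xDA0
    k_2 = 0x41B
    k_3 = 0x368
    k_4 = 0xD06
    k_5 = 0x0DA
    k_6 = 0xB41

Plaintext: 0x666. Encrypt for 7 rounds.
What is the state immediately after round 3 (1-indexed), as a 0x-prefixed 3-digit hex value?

0x63E

s_0 = plaintext = 0x666
s_1 = Round(s_0, k_0) = 0xF14
s_2 = Round(s_1, k_1) = 0xE1D
s_3 = Round(s_2, k_2) = 0x63E
s_4 = Round(s_3, k_3) = 0xC7D
s_5 = Round(s_4, k_4) = 0x982
s_6 = Round(s_5, k_5) = 0xDAA
s_7 = Round(s_6, k_6) = 0x907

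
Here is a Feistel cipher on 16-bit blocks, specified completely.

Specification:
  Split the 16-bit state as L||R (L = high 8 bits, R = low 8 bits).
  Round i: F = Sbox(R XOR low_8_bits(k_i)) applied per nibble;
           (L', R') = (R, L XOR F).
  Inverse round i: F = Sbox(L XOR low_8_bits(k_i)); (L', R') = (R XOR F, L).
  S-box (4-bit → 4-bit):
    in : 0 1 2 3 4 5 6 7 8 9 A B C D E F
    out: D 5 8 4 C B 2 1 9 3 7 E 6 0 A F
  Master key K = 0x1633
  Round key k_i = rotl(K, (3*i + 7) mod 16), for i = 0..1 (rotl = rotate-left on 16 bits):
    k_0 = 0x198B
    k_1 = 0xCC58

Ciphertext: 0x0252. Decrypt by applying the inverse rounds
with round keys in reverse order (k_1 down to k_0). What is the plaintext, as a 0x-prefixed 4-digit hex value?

s_0 = ciphertext = 0x0252
s_1 = InvRound(s_0, k_1) = 0xE502
s_2 = InvRound(s_1, k_0) = 0x28E5

0x28E5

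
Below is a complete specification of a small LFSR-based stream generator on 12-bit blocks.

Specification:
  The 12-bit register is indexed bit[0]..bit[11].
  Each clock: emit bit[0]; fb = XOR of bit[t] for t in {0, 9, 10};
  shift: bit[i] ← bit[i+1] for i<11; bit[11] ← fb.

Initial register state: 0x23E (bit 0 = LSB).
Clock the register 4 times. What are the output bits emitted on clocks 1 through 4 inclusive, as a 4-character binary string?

reg_0 = 0x23E
clock 1: out=0, reg = 0x91F
clock 2: out=1, reg = 0xC8F
clock 3: out=1, reg = 0x647
clock 4: out=1, reg = 0xB23

0111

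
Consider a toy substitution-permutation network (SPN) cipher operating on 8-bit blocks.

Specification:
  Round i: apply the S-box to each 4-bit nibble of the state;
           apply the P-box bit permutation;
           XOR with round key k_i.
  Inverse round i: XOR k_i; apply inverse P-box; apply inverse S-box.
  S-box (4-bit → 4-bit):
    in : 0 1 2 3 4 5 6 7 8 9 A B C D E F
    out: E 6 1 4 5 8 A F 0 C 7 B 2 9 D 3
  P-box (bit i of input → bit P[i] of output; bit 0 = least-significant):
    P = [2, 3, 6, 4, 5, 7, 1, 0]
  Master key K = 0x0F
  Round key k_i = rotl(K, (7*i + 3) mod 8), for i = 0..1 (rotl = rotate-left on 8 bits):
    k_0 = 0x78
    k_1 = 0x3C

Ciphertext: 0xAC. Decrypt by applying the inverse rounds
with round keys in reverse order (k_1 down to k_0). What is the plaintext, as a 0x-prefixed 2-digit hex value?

0xBB

s_0 = ciphertext = 0xAC
s_1 = InvRound(s_0, k_1) = 0xC5
s_2 = InvRound(s_1, k_0) = 0xBB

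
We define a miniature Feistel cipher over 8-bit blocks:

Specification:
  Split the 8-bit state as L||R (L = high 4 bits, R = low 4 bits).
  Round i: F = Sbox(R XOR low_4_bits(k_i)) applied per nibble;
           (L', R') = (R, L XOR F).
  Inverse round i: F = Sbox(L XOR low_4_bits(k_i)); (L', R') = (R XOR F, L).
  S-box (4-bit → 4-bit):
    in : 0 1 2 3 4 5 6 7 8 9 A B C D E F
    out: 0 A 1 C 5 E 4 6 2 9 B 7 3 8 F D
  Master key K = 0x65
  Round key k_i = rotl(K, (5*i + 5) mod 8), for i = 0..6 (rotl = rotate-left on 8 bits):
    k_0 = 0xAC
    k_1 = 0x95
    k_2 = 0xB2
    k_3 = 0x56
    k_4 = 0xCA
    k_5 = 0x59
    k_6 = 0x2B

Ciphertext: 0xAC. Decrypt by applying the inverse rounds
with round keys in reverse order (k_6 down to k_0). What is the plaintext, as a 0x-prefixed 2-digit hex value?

0x2D

s_0 = ciphertext = 0xAC
s_1 = InvRound(s_0, k_6) = 0x6A
s_2 = InvRound(s_1, k_5) = 0x76
s_3 = InvRound(s_2, k_4) = 0xE7
s_4 = InvRound(s_3, k_3) = 0x5E
s_5 = InvRound(s_4, k_2) = 0x85
s_6 = InvRound(s_5, k_1) = 0xD8
s_7 = InvRound(s_6, k_0) = 0x2D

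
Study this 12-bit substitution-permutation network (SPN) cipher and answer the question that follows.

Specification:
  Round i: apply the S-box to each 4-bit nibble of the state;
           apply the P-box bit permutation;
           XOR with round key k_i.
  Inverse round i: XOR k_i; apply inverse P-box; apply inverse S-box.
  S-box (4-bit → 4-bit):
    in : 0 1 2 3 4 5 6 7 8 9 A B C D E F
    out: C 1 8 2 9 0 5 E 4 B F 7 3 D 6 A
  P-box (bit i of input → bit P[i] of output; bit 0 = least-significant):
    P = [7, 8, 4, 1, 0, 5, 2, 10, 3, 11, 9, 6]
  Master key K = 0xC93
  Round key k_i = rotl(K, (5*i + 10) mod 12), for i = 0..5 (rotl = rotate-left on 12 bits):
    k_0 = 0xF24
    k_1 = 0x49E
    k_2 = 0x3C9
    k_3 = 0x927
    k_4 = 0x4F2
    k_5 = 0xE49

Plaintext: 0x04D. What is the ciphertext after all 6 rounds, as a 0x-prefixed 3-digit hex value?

s_0 = plaintext = 0x04D
s_1 = Round(s_0, k_0) = 0x9F7
s_2 = Round(s_1, k_1) = 0x9E4
s_3 = Round(s_2, k_2) = 0xB27
s_4 = Round(s_3, k_3) = 0x63D
s_5 = Round(s_4, k_4) = 0x648
s_6 = Round(s_5, k_5) = 0x850

0x850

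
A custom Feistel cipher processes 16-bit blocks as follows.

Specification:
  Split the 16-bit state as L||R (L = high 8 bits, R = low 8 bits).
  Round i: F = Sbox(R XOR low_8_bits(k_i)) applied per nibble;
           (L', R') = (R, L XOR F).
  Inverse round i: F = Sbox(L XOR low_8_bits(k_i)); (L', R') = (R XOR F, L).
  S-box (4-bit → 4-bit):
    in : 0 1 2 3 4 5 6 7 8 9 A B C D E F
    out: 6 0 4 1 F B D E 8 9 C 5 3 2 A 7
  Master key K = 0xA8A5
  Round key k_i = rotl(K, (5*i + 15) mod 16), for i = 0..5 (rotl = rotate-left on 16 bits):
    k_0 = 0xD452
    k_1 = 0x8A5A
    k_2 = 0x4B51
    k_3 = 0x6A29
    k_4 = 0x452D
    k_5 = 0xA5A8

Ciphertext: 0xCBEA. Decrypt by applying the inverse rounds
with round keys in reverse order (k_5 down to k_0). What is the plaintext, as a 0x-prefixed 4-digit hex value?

0x9B56

s_0 = ciphertext = 0xCBEA
s_1 = InvRound(s_0, k_5) = 0x3BCB
s_2 = InvRound(s_1, k_4) = 0xC63B
s_3 = InvRound(s_2, k_3) = 0x9CC6
s_4 = InvRound(s_3, k_2) = 0xF49C
s_5 = InvRound(s_4, k_1) = 0x56F4
s_6 = InvRound(s_5, k_0) = 0x9B56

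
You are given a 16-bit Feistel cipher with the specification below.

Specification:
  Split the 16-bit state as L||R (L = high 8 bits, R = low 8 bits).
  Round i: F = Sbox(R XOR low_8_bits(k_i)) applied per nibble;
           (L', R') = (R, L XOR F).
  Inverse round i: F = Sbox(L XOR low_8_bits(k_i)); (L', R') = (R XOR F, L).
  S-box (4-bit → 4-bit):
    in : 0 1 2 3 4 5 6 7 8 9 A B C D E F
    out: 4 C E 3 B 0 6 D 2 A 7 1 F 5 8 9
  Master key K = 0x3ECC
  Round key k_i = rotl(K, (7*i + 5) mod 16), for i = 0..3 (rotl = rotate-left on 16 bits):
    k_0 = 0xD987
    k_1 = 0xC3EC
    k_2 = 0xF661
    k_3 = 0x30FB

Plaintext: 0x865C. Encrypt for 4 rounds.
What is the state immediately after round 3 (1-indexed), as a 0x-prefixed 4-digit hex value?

s_0 = plaintext = 0x865C
s_1 = Round(s_0, k_0) = 0x5CD7
s_2 = Round(s_1, k_1) = 0xD76D
s_3 = Round(s_2, k_2) = 0x6D98
s_4 = Round(s_3, k_3) = 0x980E

0x6D98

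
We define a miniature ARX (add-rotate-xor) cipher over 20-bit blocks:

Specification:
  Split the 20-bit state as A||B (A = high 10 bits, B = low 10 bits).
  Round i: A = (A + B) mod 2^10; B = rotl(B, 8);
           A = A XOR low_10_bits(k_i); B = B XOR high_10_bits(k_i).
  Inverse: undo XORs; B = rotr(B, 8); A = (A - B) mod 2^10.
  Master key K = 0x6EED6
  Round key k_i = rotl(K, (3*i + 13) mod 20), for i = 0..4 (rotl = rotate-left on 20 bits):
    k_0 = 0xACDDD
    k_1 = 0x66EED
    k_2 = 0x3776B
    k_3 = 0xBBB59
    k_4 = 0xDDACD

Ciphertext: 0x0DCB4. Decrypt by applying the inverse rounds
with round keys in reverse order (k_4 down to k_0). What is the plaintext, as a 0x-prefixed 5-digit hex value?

s_0 = ciphertext = 0x0DCB4
s_1 = InvRound(s_0, k_4) = 0xFBF0B
s_2 = InvRound(s_1, k_3) = 0x48795
s_3 = InvRound(s_2, k_2) = 0x49D23
s_4 = InvRound(s_3, k_1) = 0x3AAE0
s_5 = InvRound(s_4, k_0) = 0xFAD4C

0xFAD4C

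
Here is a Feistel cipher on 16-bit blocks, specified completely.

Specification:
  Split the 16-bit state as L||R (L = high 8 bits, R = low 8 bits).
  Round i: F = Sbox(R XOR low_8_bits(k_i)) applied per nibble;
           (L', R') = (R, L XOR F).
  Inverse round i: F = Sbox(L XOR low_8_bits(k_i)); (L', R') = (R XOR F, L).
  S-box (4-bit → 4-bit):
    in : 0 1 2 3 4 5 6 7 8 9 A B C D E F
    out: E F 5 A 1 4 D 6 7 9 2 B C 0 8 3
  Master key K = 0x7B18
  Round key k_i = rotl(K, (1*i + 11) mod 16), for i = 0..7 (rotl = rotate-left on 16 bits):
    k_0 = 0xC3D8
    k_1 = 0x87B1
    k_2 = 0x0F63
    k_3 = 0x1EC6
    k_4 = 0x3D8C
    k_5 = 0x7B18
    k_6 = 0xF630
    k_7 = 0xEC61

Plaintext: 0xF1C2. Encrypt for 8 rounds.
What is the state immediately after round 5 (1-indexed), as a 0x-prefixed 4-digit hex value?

0xD6B0

s_0 = plaintext = 0xF1C2
s_1 = Round(s_0, k_0) = 0xC203
s_2 = Round(s_1, k_1) = 0x0377
s_3 = Round(s_2, k_2) = 0x77F2
s_4 = Round(s_3, k_3) = 0xF2D6
s_5 = Round(s_4, k_4) = 0xD6B0
s_6 = Round(s_5, k_5) = 0xB0F1
s_7 = Round(s_6, k_6) = 0xF17F
s_8 = Round(s_7, k_7) = 0x7F09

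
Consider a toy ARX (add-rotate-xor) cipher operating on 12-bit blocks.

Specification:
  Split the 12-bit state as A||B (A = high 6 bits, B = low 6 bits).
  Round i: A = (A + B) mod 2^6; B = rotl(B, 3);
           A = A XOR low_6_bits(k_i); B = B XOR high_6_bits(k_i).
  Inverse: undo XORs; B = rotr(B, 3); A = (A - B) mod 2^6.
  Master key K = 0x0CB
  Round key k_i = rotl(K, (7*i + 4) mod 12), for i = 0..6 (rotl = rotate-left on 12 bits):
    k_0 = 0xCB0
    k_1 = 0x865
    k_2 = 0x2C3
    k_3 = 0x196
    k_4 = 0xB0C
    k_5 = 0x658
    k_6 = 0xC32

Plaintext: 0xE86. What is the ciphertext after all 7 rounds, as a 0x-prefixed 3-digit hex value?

s_0 = plaintext = 0xE86
s_1 = Round(s_0, k_0) = 0xC02
s_2 = Round(s_1, k_1) = 0x5F1
s_3 = Round(s_2, k_2) = 0x2C5
s_4 = Round(s_3, k_3) = 0x1AE
s_5 = Round(s_4, k_4) = 0xE19
s_6 = Round(s_5, k_5) = 0x252
s_7 = Round(s_6, k_6) = 0xA62

0xA62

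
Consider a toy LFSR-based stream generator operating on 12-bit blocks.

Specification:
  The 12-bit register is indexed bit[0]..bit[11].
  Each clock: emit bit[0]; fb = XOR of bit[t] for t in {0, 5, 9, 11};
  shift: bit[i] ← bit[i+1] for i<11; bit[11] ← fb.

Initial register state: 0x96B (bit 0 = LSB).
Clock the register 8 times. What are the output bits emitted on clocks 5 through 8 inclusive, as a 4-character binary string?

0110

reg_0 = 0x96B
clock 1: out=1, reg = 0xCB5
clock 2: out=1, reg = 0xE5A
clock 3: out=0, reg = 0x72D
clock 4: out=1, reg = 0xB96
clock 5: out=0, reg = 0x5CB
clock 6: out=1, reg = 0xAE5
clock 7: out=1, reg = 0x572
clock 8: out=0, reg = 0xAB9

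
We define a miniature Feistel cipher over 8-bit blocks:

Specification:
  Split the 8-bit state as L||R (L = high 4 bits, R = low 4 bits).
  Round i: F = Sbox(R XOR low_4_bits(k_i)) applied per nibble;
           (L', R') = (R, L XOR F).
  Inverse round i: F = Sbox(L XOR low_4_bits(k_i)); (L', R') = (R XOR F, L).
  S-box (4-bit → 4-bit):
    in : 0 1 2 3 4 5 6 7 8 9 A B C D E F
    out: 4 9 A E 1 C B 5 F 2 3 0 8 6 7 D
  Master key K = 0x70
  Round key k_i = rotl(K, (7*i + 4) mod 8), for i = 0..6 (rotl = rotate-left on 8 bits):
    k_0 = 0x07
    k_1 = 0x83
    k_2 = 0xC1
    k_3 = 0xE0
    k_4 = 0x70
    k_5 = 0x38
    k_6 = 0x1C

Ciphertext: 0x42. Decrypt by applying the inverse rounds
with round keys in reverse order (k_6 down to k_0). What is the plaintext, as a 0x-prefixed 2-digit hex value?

0x3F

s_0 = ciphertext = 0x42
s_1 = InvRound(s_0, k_6) = 0xD4
s_2 = InvRound(s_1, k_5) = 0x8D
s_3 = InvRound(s_2, k_4) = 0x28
s_4 = InvRound(s_3, k_3) = 0x22
s_5 = InvRound(s_4, k_2) = 0xC2
s_6 = InvRound(s_5, k_1) = 0xFC
s_7 = InvRound(s_6, k_0) = 0x3F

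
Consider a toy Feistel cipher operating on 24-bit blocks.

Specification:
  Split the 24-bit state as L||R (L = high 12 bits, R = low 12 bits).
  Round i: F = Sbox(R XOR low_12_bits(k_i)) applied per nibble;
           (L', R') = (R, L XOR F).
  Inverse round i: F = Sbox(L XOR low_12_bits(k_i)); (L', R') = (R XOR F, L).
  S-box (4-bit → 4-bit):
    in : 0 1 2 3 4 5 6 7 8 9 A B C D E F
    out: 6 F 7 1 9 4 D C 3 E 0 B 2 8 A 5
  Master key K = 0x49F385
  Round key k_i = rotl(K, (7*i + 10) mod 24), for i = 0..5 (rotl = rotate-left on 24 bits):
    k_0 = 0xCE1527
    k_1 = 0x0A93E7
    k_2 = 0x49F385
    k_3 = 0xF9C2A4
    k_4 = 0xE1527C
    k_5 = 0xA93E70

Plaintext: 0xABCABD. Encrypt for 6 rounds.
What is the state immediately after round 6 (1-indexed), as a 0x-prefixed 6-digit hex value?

s_0 = plaintext = 0xABCABD
s_1 = Round(s_0, k_0) = 0xABDF5C
s_2 = Round(s_1, k_1) = 0xF5C806
s_3 = Round(s_2, k_2) = 0x80646D
s_4 = Round(s_3, k_3) = 0x46D528
s_5 = Round(s_4, k_4) = 0x528824
s_6 = Round(s_5, k_5) = 0x824861

0x824861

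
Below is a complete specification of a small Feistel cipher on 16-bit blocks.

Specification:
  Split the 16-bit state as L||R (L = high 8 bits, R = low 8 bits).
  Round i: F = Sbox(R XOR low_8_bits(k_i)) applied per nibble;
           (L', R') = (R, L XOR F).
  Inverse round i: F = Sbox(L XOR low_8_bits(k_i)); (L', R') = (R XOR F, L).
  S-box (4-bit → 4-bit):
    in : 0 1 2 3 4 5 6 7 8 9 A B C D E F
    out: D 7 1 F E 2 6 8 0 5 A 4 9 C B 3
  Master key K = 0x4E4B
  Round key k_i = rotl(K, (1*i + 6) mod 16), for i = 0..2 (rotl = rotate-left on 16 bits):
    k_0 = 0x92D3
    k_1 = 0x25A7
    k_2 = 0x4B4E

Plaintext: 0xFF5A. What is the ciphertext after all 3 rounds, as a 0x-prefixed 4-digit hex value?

0x760A

s_0 = plaintext = 0xFF5A
s_1 = Round(s_0, k_0) = 0x5AFA
s_2 = Round(s_1, k_1) = 0xFA76
s_3 = Round(s_2, k_2) = 0x760A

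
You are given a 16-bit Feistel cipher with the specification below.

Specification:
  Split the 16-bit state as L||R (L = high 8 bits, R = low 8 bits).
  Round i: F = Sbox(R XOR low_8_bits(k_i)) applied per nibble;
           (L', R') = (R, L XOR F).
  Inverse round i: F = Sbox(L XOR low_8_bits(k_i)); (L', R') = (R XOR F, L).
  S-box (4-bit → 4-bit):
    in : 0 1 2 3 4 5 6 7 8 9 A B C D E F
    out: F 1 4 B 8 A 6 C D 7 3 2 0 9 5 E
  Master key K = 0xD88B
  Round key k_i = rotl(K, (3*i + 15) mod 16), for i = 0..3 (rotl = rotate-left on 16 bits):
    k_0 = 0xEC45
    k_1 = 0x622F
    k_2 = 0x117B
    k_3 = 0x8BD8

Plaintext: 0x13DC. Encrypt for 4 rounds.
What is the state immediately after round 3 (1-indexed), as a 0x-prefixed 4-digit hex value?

0x5E2E

s_0 = plaintext = 0x13DC
s_1 = Round(s_0, k_0) = 0xDC64
s_2 = Round(s_1, k_1) = 0x645E
s_3 = Round(s_2, k_2) = 0x5E2E
s_4 = Round(s_3, k_3) = 0x2EB8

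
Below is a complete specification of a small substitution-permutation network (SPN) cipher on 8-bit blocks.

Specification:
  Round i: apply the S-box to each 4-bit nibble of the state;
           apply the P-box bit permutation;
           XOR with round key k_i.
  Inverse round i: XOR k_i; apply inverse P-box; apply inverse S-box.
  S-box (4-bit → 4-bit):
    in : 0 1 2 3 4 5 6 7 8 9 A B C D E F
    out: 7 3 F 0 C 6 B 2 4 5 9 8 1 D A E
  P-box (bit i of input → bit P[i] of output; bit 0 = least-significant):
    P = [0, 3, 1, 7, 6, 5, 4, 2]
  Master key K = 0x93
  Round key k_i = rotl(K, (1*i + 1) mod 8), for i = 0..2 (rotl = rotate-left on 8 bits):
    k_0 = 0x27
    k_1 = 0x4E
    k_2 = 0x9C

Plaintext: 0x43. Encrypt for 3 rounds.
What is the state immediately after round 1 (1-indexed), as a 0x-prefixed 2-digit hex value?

0x33

s_0 = plaintext = 0x43
s_1 = Round(s_0, k_0) = 0x33
s_2 = Round(s_1, k_1) = 0x4E
s_3 = Round(s_2, k_2) = 0x00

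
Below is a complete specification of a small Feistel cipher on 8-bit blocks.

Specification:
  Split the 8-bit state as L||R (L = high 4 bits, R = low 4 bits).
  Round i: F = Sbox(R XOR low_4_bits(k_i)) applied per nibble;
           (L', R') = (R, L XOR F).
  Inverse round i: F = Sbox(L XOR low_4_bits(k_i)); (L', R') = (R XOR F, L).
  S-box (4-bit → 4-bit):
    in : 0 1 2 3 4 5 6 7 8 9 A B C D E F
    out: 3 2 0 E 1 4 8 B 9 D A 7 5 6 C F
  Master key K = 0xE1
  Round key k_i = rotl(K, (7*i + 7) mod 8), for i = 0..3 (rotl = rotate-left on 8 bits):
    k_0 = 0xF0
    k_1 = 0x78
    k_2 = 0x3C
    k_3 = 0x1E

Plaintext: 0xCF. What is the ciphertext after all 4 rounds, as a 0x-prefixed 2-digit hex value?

s_0 = plaintext = 0xCF
s_1 = Round(s_0, k_0) = 0xF3
s_2 = Round(s_1, k_1) = 0x38
s_3 = Round(s_2, k_2) = 0x82
s_4 = Round(s_3, k_3) = 0x2D

0x2D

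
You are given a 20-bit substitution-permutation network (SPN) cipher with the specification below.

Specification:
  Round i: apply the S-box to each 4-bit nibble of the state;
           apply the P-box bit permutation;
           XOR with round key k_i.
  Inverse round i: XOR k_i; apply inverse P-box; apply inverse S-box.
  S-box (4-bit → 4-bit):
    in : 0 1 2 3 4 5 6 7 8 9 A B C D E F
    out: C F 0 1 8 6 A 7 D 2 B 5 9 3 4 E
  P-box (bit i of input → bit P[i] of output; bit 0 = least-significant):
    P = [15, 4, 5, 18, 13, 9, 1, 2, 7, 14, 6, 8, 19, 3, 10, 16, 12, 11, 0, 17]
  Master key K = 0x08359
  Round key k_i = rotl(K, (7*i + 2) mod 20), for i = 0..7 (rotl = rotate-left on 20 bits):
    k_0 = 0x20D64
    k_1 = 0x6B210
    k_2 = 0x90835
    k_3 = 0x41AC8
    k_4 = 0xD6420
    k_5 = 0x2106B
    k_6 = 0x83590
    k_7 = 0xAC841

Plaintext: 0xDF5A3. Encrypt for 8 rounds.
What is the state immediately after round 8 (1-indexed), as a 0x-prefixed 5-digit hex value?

0x5CA6A

s_0 = plaintext = 0xDF5A3
s_1 = Round(s_0, k_0) = 0x3F328
s_2 = Round(s_1, k_1) = 0x326B8
s_3 = Round(s_2, k_2) = 0xDF917
s_4 = Round(s_3, k_3) = 0x5E4F6
s_5 = Round(s_4, k_4) = 0x96B37
s_6 = Round(s_5, k_5) = 0x3B893
s_7 = Round(s_6, k_6) = 0x0A250
s_8 = Round(s_7, k_7) = 0x5CA6A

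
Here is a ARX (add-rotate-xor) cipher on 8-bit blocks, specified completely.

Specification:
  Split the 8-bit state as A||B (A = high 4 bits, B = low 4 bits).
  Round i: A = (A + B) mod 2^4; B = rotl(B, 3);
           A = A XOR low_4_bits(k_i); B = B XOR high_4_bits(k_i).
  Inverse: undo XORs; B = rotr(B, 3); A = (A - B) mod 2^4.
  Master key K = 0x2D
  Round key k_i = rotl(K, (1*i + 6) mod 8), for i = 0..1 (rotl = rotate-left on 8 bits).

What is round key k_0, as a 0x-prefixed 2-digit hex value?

0x4B

K = 0x2D
k_0 = rotl(K, (1*0+6) mod 8) = rotl(K, 6) = 0x4B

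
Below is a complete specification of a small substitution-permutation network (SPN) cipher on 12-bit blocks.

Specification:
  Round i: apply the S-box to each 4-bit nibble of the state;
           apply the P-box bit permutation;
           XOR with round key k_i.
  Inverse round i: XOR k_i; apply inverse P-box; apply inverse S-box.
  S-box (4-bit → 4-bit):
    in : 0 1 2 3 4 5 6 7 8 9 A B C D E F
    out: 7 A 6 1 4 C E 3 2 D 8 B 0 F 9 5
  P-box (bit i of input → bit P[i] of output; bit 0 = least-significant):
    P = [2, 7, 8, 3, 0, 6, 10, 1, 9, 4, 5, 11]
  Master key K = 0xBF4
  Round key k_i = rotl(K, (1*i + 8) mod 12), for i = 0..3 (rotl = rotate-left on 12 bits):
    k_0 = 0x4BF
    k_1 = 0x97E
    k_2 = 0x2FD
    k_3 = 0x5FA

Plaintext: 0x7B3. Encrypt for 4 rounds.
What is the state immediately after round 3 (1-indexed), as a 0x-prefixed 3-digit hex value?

s_0 = plaintext = 0x7B3
s_1 = Round(s_0, k_0) = 0x6E8
s_2 = Round(s_1, k_1) = 0x1CD
s_3 = Round(s_2, k_2) = 0xB61
s_4 = Round(s_3, k_3) = 0xB20

0xB61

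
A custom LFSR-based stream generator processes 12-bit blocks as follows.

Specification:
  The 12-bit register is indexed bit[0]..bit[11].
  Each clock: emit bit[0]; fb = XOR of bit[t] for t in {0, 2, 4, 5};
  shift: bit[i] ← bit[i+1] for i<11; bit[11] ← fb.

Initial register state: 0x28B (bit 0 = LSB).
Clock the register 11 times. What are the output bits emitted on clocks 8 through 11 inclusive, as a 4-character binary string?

reg_0 = 0x28B
clock 1: out=1, reg = 0x945
clock 2: out=1, reg = 0x4A2
clock 3: out=0, reg = 0xA51
clock 4: out=1, reg = 0x528
clock 5: out=0, reg = 0xA94
clock 6: out=0, reg = 0x54A
clock 7: out=0, reg = 0x2A5
clock 8: out=1, reg = 0x952
clock 9: out=0, reg = 0xCA9
clock 10: out=1, reg = 0x654
clock 11: out=0, reg = 0x32A

1010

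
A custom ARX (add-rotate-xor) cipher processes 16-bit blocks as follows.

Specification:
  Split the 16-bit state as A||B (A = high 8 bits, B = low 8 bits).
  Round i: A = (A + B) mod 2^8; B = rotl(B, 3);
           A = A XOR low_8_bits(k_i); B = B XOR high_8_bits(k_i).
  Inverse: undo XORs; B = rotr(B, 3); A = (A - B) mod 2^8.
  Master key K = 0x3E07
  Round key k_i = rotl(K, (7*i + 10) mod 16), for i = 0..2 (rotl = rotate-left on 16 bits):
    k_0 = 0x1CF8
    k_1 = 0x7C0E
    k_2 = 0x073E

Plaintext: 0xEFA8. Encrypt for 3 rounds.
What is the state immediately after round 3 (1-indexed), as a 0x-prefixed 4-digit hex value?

0x42B2

s_0 = plaintext = 0xEFA8
s_1 = Round(s_0, k_0) = 0x6F59
s_2 = Round(s_1, k_1) = 0xC6B6
s_3 = Round(s_2, k_2) = 0x42B2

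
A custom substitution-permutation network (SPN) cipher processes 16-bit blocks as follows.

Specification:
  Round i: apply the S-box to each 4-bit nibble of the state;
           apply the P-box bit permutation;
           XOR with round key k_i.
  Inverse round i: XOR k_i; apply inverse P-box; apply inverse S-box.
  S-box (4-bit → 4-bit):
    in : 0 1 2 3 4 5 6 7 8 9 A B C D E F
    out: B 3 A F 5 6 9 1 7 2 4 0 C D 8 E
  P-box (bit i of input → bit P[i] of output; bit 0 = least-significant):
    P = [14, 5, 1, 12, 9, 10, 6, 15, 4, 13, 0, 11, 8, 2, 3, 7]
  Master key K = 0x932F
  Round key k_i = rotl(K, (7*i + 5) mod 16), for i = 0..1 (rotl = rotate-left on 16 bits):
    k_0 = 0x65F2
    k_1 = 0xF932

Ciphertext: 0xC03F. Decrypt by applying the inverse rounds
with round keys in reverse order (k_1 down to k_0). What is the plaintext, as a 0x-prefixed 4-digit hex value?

0x52D7

s_0 = ciphertext = 0xC03F
s_1 = InvRound(s_0, k_1) = 0x8FBE
s_2 = InvRound(s_1, k_0) = 0x52D7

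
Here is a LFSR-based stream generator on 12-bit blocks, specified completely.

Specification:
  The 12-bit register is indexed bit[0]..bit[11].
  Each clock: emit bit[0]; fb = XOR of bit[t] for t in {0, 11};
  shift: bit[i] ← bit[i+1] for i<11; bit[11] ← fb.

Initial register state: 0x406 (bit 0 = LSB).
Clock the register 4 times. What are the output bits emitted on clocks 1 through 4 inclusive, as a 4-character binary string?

reg_0 = 0x406
clock 1: out=0, reg = 0x203
clock 2: out=1, reg = 0x901
clock 3: out=1, reg = 0x480
clock 4: out=0, reg = 0x240

0110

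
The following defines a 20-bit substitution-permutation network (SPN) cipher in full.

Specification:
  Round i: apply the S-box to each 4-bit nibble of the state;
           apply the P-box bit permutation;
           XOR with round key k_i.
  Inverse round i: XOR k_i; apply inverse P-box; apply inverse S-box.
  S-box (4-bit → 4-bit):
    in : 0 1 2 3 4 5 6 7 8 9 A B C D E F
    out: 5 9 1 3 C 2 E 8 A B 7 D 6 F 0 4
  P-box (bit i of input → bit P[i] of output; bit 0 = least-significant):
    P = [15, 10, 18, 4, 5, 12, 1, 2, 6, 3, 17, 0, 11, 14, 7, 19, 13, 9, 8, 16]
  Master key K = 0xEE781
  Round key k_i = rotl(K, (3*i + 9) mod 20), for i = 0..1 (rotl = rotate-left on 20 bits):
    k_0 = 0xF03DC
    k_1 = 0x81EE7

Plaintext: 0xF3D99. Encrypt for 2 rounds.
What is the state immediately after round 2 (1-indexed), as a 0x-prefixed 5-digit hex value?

s_0 = plaintext = 0xF3D99
s_1 = Round(s_0, k_0) = 0xDDEA1
s_2 = Round(s_1, k_1) = 0x1E555

0x1E555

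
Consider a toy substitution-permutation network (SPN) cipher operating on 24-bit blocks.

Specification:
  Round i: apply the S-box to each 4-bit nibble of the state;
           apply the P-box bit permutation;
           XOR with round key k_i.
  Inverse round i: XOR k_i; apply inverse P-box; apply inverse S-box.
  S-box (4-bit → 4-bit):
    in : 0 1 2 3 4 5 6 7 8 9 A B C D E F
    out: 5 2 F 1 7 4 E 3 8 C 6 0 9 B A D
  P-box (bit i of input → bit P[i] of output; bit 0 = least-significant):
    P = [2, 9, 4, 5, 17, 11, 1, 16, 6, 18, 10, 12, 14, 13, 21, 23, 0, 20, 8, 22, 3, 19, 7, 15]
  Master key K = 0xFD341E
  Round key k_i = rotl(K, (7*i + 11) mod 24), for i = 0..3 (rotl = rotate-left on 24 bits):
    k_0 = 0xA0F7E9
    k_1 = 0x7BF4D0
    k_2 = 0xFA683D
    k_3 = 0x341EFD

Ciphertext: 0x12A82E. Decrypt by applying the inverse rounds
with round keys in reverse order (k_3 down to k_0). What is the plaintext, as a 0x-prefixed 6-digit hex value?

s_0 = ciphertext = 0x12A82E
s_1 = InvRound(s_0, k_3) = 0x93A20A
s_2 = InvRound(s_1, k_2) = 0xEC0B62
s_3 = InvRound(s_2, k_1) = 0x9AD626
s_4 = InvRound(s_3, k_0) = 0x44A303

0x44A303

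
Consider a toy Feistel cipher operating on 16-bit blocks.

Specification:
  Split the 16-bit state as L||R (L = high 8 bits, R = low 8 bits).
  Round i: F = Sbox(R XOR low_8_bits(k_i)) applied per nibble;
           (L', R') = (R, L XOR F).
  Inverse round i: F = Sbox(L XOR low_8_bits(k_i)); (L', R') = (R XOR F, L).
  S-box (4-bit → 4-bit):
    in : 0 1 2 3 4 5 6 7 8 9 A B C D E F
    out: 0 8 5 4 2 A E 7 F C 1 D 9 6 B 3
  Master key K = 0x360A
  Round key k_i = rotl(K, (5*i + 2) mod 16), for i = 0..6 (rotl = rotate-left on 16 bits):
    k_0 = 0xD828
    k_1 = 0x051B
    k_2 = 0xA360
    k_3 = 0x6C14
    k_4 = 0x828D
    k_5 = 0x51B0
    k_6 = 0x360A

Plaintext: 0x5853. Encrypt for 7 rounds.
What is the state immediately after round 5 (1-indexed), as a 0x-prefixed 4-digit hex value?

s_0 = plaintext = 0x5853
s_1 = Round(s_0, k_0) = 0x5325
s_2 = Round(s_1, k_1) = 0x2518
s_3 = Round(s_2, k_2) = 0x185A
s_4 = Round(s_3, k_3) = 0x5A33
s_5 = Round(s_4, k_4) = 0x3381
s_6 = Round(s_5, k_5) = 0x817B
s_7 = Round(s_6, k_6) = 0x7BF9

0x3381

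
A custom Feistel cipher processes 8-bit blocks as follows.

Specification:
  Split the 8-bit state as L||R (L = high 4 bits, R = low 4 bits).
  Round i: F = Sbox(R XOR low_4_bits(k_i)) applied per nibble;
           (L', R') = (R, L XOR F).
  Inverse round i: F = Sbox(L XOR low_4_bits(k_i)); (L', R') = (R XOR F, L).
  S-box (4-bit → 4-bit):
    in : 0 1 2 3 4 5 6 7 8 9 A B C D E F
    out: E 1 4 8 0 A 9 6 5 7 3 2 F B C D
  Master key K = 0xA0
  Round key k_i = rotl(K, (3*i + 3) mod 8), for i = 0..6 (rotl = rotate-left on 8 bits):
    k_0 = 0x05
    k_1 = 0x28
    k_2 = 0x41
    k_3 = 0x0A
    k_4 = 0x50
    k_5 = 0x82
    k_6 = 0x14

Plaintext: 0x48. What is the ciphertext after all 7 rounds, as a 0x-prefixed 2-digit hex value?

s_0 = plaintext = 0x48
s_1 = Round(s_0, k_0) = 0x8F
s_2 = Round(s_1, k_1) = 0xFE
s_3 = Round(s_2, k_2) = 0xE2
s_4 = Round(s_3, k_3) = 0x2B
s_5 = Round(s_4, k_4) = 0xB0
s_6 = Round(s_5, k_5) = 0x0F
s_7 = Round(s_6, k_6) = 0xF2

0xF2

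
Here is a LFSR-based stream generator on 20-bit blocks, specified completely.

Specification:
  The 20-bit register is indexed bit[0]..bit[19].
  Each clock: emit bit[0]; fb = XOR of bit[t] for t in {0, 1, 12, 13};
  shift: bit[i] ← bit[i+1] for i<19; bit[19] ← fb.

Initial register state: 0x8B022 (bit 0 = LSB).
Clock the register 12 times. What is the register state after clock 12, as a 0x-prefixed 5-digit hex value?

0xB7D8B

reg_0 = 0x8B022
clock 1: out=0, reg = 0xC5811
clock 2: out=1, reg = 0x62C08
clock 3: out=0, reg = 0xB1604
clock 4: out=0, reg = 0xD8B02
clock 5: out=0, reg = 0xEC581
clock 6: out=1, reg = 0xF62C0
clock 7: out=0, reg = 0xFB160
clock 8: out=0, reg = 0x7D8B0
clock 9: out=0, reg = 0xBEC58
clock 10: out=0, reg = 0xDF62C
clock 11: out=0, reg = 0x6FB16
clock 12: out=0, reg = 0xB7D8B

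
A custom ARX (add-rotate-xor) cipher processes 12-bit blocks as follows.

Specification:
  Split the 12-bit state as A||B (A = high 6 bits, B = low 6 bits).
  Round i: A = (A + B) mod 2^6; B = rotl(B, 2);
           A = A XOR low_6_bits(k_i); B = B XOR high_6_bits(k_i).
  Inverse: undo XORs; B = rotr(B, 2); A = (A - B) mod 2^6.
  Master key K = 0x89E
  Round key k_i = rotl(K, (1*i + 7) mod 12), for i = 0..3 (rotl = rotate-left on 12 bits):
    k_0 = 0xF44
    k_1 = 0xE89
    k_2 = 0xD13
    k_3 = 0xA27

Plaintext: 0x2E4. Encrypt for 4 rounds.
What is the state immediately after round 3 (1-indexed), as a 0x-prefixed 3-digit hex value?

0x124

s_0 = plaintext = 0x2E4
s_1 = Round(s_0, k_0) = 0xAEF
s_2 = Round(s_1, k_1) = 0x4C4
s_3 = Round(s_2, k_2) = 0x124
s_4 = Round(s_3, k_3) = 0x3FA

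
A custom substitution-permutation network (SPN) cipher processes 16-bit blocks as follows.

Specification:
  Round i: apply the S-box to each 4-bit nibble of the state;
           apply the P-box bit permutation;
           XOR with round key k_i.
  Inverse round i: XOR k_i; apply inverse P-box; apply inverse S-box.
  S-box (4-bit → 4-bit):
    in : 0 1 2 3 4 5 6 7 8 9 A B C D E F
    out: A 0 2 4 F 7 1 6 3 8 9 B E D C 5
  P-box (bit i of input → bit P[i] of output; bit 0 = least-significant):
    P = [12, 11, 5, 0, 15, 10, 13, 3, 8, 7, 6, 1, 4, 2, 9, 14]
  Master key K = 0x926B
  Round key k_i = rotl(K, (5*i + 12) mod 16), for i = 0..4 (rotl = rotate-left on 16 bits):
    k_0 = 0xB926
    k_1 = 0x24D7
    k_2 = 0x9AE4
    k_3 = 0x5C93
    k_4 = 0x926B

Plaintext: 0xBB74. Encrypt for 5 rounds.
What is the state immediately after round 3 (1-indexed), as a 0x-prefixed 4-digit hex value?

s_0 = plaintext = 0xBB74
s_1 = Round(s_0, k_0) = 0xC491
s_2 = Round(s_1, k_1) = 0x6719
s_3 = Round(s_2, k_2) = 0x9A35
s_4 = Round(s_3, k_3) = 0x25B1
s_5 = Round(s_4, k_4) = 0x17A7

0x9A35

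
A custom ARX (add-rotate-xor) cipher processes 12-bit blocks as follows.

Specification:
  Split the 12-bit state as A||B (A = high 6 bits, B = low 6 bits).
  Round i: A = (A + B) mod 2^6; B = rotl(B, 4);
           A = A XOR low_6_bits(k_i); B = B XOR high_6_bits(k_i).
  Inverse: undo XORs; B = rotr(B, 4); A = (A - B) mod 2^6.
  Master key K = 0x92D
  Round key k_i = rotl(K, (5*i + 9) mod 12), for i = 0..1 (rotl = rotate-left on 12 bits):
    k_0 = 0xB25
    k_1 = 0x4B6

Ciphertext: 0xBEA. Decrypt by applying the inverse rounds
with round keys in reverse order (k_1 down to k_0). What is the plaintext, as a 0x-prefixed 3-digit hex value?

s_0 = ciphertext = 0xBEA
s_1 = InvRound(s_0, k_1) = 0xDA3
s_2 = InvRound(s_1, k_0) = 0x5FC

0x5FC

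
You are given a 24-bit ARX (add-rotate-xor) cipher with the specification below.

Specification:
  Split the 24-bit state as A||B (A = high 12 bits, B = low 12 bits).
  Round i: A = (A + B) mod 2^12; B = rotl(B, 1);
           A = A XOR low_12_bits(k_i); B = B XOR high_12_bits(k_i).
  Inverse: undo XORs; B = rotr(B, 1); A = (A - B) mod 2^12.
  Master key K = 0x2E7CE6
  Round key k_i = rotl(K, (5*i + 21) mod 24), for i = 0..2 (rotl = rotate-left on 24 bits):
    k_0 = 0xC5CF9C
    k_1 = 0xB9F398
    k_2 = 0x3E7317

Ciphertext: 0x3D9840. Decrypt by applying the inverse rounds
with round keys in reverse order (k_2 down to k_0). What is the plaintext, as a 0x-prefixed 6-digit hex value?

0x9E47BD

s_0 = ciphertext = 0x3D9840
s_1 = InvRound(s_0, k_2) = 0x2FBDD3
s_2 = InvRound(s_1, k_1) = 0xE3D326
s_3 = InvRound(s_2, k_0) = 0x9E47BD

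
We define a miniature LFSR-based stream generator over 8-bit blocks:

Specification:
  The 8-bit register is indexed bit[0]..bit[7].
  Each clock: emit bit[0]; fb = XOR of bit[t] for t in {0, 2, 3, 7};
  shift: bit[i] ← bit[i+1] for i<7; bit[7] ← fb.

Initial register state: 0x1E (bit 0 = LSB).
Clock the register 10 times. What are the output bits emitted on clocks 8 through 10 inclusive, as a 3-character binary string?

001

reg_0 = 0x1E
clock 1: out=0, reg = 0x0F
clock 2: out=1, reg = 0x87
clock 3: out=1, reg = 0xC3
clock 4: out=1, reg = 0x61
clock 5: out=1, reg = 0xB0
clock 6: out=0, reg = 0xD8
clock 7: out=0, reg = 0x6C
clock 8: out=0, reg = 0x36
clock 9: out=0, reg = 0x9B
clock 10: out=1, reg = 0xCD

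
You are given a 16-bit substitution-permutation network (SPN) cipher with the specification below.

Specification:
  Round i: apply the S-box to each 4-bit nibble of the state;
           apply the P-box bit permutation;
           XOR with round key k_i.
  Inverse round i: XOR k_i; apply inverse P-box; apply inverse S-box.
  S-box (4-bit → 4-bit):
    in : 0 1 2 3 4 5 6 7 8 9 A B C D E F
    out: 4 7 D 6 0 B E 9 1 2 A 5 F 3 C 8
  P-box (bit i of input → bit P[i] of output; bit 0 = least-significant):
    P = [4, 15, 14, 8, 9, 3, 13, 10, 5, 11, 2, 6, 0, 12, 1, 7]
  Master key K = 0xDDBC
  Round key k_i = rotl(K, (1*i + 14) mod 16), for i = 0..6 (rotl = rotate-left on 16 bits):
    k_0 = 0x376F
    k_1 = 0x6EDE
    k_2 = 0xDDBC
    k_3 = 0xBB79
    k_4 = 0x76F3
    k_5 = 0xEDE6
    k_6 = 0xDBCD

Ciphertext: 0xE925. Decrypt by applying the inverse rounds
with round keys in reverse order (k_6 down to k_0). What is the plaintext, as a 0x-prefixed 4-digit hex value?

s_0 = ciphertext = 0xE925
s_1 = InvRound(s_0, k_6) = 0xA714
s_2 = InvRound(s_1, k_5) = 0xE58B
s_3 = InvRound(s_2, k_4) = 0x97D5
s_4 = InvRound(s_3, k_3) = 0xF164
s_5 = InvRound(s_4, k_2) = 0xFA68
s_6 = InvRound(s_5, k_1) = 0x6BFD
s_7 = InvRound(s_6, k_0) = 0x69FB

0x69FB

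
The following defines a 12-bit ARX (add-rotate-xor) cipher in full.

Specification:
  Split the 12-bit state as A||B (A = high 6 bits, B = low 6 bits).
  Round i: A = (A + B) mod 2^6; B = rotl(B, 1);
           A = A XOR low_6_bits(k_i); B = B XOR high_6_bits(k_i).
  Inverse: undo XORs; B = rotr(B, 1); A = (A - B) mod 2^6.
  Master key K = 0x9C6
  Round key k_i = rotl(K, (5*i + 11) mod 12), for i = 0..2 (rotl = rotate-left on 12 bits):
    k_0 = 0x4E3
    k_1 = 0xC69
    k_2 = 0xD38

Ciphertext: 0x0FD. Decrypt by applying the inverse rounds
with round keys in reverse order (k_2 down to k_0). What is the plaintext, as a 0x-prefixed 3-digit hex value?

s_0 = ciphertext = 0x0FD
s_1 = InvRound(s_0, k_2) = 0x5E4
s_2 = InvRound(s_1, k_1) = 0x52A
s_3 = InvRound(s_2, k_0) = 0xEFC

0xEFC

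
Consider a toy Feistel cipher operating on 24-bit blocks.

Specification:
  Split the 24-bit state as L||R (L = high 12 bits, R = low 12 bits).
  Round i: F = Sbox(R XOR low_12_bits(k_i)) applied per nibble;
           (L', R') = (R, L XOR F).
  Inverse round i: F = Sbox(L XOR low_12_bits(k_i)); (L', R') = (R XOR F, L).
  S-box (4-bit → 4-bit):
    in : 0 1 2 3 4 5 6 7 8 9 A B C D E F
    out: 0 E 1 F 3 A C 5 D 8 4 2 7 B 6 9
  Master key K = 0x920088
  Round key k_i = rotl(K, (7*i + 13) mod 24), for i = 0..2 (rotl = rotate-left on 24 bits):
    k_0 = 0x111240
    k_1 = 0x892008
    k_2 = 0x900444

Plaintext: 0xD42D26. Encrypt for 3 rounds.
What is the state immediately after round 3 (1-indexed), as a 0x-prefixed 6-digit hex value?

s_0 = plaintext = 0xD42D26
s_1 = Round(s_0, k_0) = 0xD2648E
s_2 = Round(s_1, k_1) = 0x48EEFA
s_3 = Round(s_2, k_2) = 0xEFA0A8

0xEFA0A8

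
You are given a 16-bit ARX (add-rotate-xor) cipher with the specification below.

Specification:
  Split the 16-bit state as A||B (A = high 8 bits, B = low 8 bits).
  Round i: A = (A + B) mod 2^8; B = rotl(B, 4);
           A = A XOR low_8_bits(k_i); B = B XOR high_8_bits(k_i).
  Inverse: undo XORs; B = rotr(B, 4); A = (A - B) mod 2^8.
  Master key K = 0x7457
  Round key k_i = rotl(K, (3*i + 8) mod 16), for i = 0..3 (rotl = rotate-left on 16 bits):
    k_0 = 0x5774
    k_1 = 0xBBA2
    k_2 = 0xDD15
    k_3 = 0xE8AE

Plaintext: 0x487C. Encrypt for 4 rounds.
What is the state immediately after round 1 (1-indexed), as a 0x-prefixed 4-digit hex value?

s_0 = plaintext = 0x487C
s_1 = Round(s_0, k_0) = 0xB090
s_2 = Round(s_1, k_1) = 0xE2B2
s_3 = Round(s_2, k_2) = 0x81F6
s_4 = Round(s_3, k_3) = 0xD987

0xB090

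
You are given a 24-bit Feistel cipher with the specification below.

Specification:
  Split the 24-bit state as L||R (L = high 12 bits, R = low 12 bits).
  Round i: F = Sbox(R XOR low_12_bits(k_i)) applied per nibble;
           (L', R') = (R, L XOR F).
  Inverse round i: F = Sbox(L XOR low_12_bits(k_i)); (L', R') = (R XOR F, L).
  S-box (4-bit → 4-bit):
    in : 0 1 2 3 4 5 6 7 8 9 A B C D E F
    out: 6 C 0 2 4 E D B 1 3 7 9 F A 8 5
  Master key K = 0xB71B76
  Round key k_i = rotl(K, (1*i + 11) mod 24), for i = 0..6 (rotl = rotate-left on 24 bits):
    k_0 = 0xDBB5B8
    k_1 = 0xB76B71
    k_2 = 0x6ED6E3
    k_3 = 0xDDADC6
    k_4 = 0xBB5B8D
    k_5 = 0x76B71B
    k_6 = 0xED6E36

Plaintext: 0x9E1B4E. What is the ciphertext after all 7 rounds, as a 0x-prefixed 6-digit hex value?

s_0 = plaintext = 0x9E1B4E
s_1 = Round(s_0, k_0) = 0xB4E1BC
s_2 = Round(s_1, k_1) = 0x1BCCB4
s_3 = Round(s_2, k_2) = 0xCB4657
s_4 = Round(s_3, k_3) = 0x657588
s_5 = Round(s_4, k_4) = 0x588E39
s_6 = Round(s_5, k_5) = 0xE39688
s_7 = Round(s_6, k_6) = 0x688FA1

0x688FA1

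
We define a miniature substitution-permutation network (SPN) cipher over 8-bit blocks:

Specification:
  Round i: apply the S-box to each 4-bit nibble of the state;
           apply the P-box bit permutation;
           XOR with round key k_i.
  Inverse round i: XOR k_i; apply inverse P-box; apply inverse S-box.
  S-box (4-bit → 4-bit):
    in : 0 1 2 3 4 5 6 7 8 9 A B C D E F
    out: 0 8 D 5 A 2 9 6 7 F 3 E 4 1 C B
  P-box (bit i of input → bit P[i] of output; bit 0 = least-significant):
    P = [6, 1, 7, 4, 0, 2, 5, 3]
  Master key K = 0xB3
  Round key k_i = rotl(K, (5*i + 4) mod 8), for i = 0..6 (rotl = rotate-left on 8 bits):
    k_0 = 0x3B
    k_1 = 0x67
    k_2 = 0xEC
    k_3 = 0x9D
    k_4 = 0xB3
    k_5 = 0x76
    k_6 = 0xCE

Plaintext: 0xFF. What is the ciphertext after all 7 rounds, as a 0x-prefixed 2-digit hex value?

s_0 = plaintext = 0xFF
s_1 = Round(s_0, k_0) = 0x64
s_2 = Round(s_1, k_1) = 0x7C
s_3 = Round(s_2, k_2) = 0x48
s_4 = Round(s_3, k_3) = 0x53
s_5 = Round(s_4, k_4) = 0x77
s_6 = Round(s_5, k_5) = 0xD0
s_7 = Round(s_6, k_6) = 0xCF

0xCF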